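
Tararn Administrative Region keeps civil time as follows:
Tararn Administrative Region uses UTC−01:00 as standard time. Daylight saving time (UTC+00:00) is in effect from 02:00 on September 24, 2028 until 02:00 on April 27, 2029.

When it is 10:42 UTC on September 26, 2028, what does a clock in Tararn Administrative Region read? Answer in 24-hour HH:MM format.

At the standard offset (UTC−01:00), 10:42 UTC − 1h = 09:42 Tararn Administrative Region standard time.
The standard-time date in Tararn Administrative Region, September 26, 2028, falls between 24 September 2028 and 27 April 2029, so daylight saving is in effect and Tararn Administrative Region is at UTC+00:00.
10:42 UTC + 0h = 10:42 local.

10:42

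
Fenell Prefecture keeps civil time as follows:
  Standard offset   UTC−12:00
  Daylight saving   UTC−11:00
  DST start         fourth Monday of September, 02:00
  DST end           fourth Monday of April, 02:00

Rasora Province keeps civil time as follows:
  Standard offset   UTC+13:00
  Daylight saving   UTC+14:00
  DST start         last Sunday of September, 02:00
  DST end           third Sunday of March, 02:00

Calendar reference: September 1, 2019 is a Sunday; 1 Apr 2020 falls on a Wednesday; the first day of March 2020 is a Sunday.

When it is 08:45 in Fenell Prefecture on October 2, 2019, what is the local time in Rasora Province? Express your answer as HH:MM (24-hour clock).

1 September 2019 is a Sunday, so the first Monday is September 2 and the fourth is September 23.
1 April 2020 is a Wednesday, so the first Monday is April 6 and the fourth is April 27.
Daylight saving runs 23 September 2019 – 27 April 2020; October 2, 2019 is inside that window, so Fenell Prefecture is at UTC−11:00.
08:45 Fenell Prefecture + 11h = 19:45 UTC.
1 September 2019 is a Sunday, so Sundays fall on 1, 8, 15, 22, 29; the last is September 29.
1 March 2020 is a Sunday, so the first Sunday is March 1 and the third is March 15.
At the standard offset (UTC+13:00), 19:45 UTC + 13h = 08:45 Rasora Province standard time (rolling into the next day, 3 October 2019).
The standard-time date in Rasora Province, October 3, 2019, falls between 29 September 2019 and 15 March 2020, so daylight saving is in effect and Rasora Province is at UTC+14:00.
19:45 UTC + 14h = 09:45 Rasora Province (rolling into the next day, 3 October 2019).

09:45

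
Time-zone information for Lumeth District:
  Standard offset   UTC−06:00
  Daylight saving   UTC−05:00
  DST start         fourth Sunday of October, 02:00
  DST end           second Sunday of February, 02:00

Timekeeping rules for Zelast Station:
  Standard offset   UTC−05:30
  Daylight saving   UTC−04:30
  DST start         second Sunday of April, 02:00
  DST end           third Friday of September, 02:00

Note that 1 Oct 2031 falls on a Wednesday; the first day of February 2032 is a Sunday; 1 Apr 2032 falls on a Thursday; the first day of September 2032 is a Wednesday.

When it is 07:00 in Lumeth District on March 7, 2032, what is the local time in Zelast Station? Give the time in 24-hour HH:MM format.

07:30

1 October 2031 is a Wednesday, so the first Sunday is October 5 and the fourth is October 26.
1 February 2032 is a Sunday, so the first Sunday is February 1 and the second is February 8.
March 7, 2032 does not fall between 26 October 2031 and 8 February 2032, so daylight saving is not in effect and Lumeth District is at UTC−06:00.
07:00 Lumeth District + 6h = 13:00 UTC.
1 April 2032 is a Thursday, so the first Sunday is April 4 and the second is April 11.
1 September 2032 is a Wednesday, so the first Friday is September 3 and the third is September 17.
At the standard offset (UTC−05:30), 13:00 UTC − 5h30m = 07:30 Zelast Station standard time.
The standard-time date in Zelast Station, March 7, 2032, does not fall between 11 April and 17 September, so daylight saving is not in effect and Zelast Station is at UTC−05:30.
13:00 UTC − 5h30m = 07:30 Zelast Station.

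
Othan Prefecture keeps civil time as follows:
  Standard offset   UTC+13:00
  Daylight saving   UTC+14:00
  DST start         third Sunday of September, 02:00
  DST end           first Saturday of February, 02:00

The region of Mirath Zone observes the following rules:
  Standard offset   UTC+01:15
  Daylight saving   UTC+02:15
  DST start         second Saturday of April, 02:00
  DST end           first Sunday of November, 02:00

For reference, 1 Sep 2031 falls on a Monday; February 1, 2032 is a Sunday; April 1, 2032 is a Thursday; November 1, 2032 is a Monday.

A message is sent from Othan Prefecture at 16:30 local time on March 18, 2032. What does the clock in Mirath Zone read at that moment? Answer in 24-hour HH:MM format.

1 September 2031 is a Monday, so the first Sunday is September 7 and the third is September 21.
1 February 2032 is a Sunday, so the first Saturday is February 7.
Daylight saving runs 21 September 2031 – 7 February 2032; March 18, 2032 is outside that window, so Othan Prefecture is on standard time at UTC+13:00.
16:30 Othan Prefecture − 13h = 03:30 UTC.
1 April 2032 is a Thursday, so the first Saturday is April 3 and the second is April 10.
1 November 2032 is a Monday, so the first Sunday is November 7.
At the standard offset (UTC+01:15), 03:30 UTC + 1h15m = 04:45 Mirath Zone standard time.
The standard-time date in Mirath Zone, March 18, 2032, is outside the daylight-saving period (10 April – 7 November), so Mirath Zone is on standard time, UTC+01:15.
03:30 UTC + 1h15m = 04:45 Mirath Zone.

04:45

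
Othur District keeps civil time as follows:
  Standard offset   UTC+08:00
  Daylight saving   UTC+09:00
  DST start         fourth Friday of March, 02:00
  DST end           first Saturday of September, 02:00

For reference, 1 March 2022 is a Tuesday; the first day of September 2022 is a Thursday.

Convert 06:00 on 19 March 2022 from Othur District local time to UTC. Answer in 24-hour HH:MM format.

22:00

1 March 2022 is a Tuesday, so the first Friday is March 4 and the fourth is March 25.
1 September 2022 is a Thursday, so the first Saturday is September 3.
19 March 2022 does not fall between 25 March and 3 September, so daylight saving is not in effect and Othur District is at UTC+08:00.
06:00 local − 8h = 22:00 UTC (rolling into the previous day, 18 March 2022).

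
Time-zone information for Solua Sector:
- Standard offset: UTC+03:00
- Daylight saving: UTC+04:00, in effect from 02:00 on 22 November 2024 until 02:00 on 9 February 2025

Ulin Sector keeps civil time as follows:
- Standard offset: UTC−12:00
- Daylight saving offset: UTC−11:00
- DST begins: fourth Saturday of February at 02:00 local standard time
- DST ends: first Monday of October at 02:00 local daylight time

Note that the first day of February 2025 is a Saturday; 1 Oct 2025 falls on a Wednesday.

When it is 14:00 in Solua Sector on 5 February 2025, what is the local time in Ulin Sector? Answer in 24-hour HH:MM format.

22:00

Daylight saving runs 22 November 2024 – 9 February 2025; 5 February 2025 is inside that window, so Solua Sector is at UTC+04:00.
14:00 Solua Sector − 4h = 10:00 UTC.
1 February 2025 is a Saturday, so the first Saturday is February 1 and the fourth is February 22.
1 October 2025 is a Wednesday, so the first Monday is October 6.
At the standard offset (UTC−12:00), 10:00 UTC − 12h = 22:00 Ulin Sector standard time (rolling into the previous day, 4 February 2025).
Daylight saving runs 22 February – 6 October; the standard-time date in Ulin Sector, 4 February 2025, is outside that window, so Ulin Sector is on standard time at UTC−12:00.
10:00 UTC − 12h = 22:00 Ulin Sector (rolling into the previous day, 4 February 2025).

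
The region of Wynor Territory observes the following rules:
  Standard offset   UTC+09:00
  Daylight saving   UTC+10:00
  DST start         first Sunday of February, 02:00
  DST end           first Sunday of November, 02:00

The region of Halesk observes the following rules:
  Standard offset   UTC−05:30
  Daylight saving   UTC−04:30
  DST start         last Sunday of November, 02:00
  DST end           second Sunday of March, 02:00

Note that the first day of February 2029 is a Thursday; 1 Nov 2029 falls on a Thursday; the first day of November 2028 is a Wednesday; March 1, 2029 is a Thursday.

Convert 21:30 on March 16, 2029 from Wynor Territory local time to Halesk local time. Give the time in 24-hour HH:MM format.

06:00

1 February 2029 is a Thursday, so the first Sunday is February 4.
1 November 2029 is a Thursday, so the first Sunday is November 4.
March 16, 2029 lies within the daylight-saving period (4 February – 4 November), so Wynor Territory is on daylight time, UTC+10:00.
21:30 Wynor Territory − 10h = 11:30 UTC.
1 November 2028 is a Wednesday, so Sundays fall on 5, 12, 19, 26; the last is November 26.
1 March 2029 is a Thursday, so the first Sunday is March 4 and the second is March 11.
At the standard offset (UTC−05:30), 11:30 UTC − 5h30m = 06:00 Halesk standard time.
Daylight saving runs 26 November 2028 – 11 March 2029; the standard-time date in Halesk, March 16, 2029, is outside that window, so Halesk is on standard time at UTC−05:30.
11:30 UTC − 5h30m = 06:00 Halesk.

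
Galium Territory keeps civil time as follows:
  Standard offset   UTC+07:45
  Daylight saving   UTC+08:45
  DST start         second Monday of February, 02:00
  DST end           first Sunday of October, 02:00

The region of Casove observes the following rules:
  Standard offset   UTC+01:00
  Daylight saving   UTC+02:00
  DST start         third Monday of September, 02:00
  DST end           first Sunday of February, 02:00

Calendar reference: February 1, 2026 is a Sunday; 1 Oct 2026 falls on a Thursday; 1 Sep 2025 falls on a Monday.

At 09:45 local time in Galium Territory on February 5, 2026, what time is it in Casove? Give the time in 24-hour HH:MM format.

03:00

1 February 2026 is a Sunday, so the first Monday is February 2 and the second is February 9.
1 October 2026 is a Thursday, so the first Sunday is October 4.
February 5, 2026 does not fall between 9 February and 4 October, so daylight saving is not in effect and Galium Territory is at UTC+07:45.
09:45 Galium Territory − 7h45m = 02:00 UTC.
1 September 2025 is a Monday, so the first Monday is September 1 and the third is September 15.
1 February 2026 is a Sunday, so the first Sunday is February 1.
At the standard offset (UTC+01:00), 02:00 UTC + 1h = 03:00 Casove standard time.
Daylight saving runs 15 September 2025 – 1 February 2026; the standard-time date in Casove, February 5, 2026, is outside that window, so Casove is on standard time at UTC+01:00.
02:00 UTC + 1h = 03:00 Casove.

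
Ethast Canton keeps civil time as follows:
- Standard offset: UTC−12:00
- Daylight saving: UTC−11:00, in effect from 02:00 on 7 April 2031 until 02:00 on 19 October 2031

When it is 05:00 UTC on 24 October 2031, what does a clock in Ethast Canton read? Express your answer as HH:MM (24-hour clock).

17:00

At the standard offset (UTC−12:00), 05:00 UTC − 12h = 17:00 Ethast Canton standard time (rolling into the previous day, 23 October 2031).
The standard-time date in Ethast Canton, 23 October 2031, does not fall between 7 April and 19 October, so daylight saving is not in effect and Ethast Canton is at UTC−12:00.
05:00 UTC − 12h = 17:00 local (rolling into the previous day, 23 October 2031).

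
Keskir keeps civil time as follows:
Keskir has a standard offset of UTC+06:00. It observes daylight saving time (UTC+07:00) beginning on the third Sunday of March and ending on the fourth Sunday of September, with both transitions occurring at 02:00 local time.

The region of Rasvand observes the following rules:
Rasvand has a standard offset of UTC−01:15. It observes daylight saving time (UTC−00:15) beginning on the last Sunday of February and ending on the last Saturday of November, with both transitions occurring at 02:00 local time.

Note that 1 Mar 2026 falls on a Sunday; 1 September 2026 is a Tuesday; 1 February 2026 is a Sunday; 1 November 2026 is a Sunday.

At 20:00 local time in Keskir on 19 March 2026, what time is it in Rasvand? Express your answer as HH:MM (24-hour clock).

12:45

1 March 2026 is a Sunday, so the first Sunday is March 1 and the third is March 15.
1 September 2026 is a Tuesday, so the first Sunday is September 6 and the fourth is September 27.
19 March 2026 lies within the daylight-saving period (15 March – 27 September), so Keskir is on daylight time, UTC+07:00.
20:00 Keskir − 7h = 13:00 UTC.
1 February 2026 is a Sunday, so Sundays fall on 1, 8, 15, 22; the last is February 22.
1 November 2026 is a Sunday, so Saturdays fall on 7, 14, 21, 28; the last is November 28.
At the standard offset (UTC−01:15), 13:00 UTC − 1h15m = 11:45 Rasvand standard time.
The standard-time date in Rasvand, 19 March 2026, falls between 22 February and 28 November, so daylight saving is in effect and Rasvand is at UTC−00:15.
13:00 UTC − 0h15m = 12:45 Rasvand.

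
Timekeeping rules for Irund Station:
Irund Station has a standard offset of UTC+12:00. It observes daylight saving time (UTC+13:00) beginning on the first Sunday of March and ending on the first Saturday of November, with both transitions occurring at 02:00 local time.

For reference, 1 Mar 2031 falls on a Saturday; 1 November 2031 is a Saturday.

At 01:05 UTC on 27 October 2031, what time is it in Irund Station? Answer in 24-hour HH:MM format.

14:05

1 March 2031 is a Saturday, so the first Sunday is March 2.
1 November 2031 is a Saturday, so the first Saturday is November 1.
At the standard offset (UTC+12:00), 01:05 UTC + 12h = 13:05 Irund Station standard time.
The standard-time date in Irund Station, 27 October 2031, falls between 2 March and 1 November, so daylight saving is in effect and Irund Station is at UTC+13:00.
01:05 UTC + 13h = 14:05 local.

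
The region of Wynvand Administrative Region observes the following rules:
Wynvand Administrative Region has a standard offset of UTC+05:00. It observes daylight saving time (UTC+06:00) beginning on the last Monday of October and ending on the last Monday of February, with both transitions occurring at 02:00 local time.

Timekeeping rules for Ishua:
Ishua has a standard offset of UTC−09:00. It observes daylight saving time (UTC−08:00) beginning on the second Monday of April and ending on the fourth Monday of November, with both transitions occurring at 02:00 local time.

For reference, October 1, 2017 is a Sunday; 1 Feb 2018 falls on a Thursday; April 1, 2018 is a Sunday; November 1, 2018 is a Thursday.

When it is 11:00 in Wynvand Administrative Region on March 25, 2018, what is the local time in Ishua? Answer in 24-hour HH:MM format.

21:00

1 October 2017 is a Sunday, so Mondays fall on 2, 9, 16, 23, 30; the last is October 30.
1 February 2018 is a Thursday, so Mondays fall on 5, 12, 19, 26; the last is February 26.
March 25, 2018 does not fall between 30 October 2017 and 26 February 2018, so daylight saving is not in effect and Wynvand Administrative Region is at UTC+05:00.
11:00 Wynvand Administrative Region − 5h = 06:00 UTC.
1 April 2018 is a Sunday, so the first Monday is April 2 and the second is April 9.
1 November 2018 is a Thursday, so the first Monday is November 5 and the fourth is November 26.
At the standard offset (UTC−09:00), 06:00 UTC − 9h = 21:00 Ishua standard time (rolling into the previous day, 24 March 2018).
Daylight saving runs 9 April – 26 November; the standard-time date in Ishua, March 24, 2018, is outside that window, so Ishua is on standard time at UTC−09:00.
06:00 UTC − 9h = 21:00 Ishua (rolling into the previous day, 24 March 2018).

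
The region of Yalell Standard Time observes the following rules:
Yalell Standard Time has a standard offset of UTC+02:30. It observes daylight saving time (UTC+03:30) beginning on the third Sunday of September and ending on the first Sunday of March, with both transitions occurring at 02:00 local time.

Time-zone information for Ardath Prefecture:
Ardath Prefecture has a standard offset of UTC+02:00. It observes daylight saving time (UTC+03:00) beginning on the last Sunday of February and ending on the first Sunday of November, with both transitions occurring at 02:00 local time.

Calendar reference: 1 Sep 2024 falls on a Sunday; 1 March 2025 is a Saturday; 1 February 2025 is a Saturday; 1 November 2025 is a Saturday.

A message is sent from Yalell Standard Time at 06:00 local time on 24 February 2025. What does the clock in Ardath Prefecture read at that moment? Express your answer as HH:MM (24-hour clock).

05:30

1 September 2024 is a Sunday, so the first Sunday is September 1 and the third is September 15.
1 March 2025 is a Saturday, so the first Sunday is March 2.
Daylight saving runs 15 September 2024 – 2 March 2025; 24 February 2025 is inside that window, so Yalell Standard Time is at UTC+03:30.
06:00 Yalell Standard Time − 3h30m = 02:30 UTC.
1 February 2025 is a Saturday, so Sundays fall on 2, 9, 16, 23; the last is February 23.
1 November 2025 is a Saturday, so the first Sunday is November 2.
At the standard offset (UTC+02:00), 02:30 UTC + 2h = 04:30 Ardath Prefecture standard time.
The standard-time date in Ardath Prefecture, 24 February 2025, lies within the daylight-saving period (23 February – 2 November), so Ardath Prefecture is on daylight time, UTC+03:00.
02:30 UTC + 3h = 05:30 Ardath Prefecture.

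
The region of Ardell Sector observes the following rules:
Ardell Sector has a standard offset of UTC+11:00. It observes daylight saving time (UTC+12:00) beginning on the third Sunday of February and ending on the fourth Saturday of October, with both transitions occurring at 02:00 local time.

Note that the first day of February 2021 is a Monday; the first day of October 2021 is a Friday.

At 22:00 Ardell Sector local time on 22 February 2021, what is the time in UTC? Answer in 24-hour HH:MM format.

10:00

1 February 2021 is a Monday, so the first Sunday is February 7 and the third is February 21.
1 October 2021 is a Friday, so the first Saturday is October 2 and the fourth is October 23.
22 February 2021 lies within the daylight-saving period (21 February – 23 October), so Ardell Sector is on daylight time, UTC+12:00.
22:00 local − 12h = 10:00 UTC.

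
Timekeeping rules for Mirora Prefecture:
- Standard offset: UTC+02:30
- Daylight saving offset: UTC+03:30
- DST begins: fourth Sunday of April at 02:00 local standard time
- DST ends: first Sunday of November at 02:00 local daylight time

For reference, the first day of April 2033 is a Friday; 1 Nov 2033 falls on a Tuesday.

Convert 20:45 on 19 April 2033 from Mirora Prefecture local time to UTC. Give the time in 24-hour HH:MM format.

18:15

1 April 2033 is a Friday, so the first Sunday is April 3 and the fourth is April 24.
1 November 2033 is a Tuesday, so the first Sunday is November 6.
Daylight saving runs 24 April – 6 November; 19 April 2033 is outside that window, so Mirora Prefecture is on standard time at UTC+02:30.
20:45 local − 2h30m = 18:15 UTC.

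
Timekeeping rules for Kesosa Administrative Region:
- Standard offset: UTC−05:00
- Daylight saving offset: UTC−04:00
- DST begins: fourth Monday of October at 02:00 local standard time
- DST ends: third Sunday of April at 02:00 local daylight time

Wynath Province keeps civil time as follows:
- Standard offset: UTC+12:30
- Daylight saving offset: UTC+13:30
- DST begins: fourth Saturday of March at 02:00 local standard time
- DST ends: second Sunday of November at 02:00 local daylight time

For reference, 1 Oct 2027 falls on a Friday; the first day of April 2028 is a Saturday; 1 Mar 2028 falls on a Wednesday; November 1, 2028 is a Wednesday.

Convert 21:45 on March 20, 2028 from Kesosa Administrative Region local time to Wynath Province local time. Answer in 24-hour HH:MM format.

1 October 2027 is a Friday, so the first Monday is October 4 and the fourth is October 25.
1 April 2028 is a Saturday, so the first Sunday is April 2 and the third is April 16.
Daylight saving runs 25 October 2027 – 16 April 2028; March 20, 2028 is inside that window, so Kesosa Administrative Region is at UTC−04:00.
21:45 Kesosa Administrative Region + 4h = 01:45 UTC (rolling into the next day, 21 March 2028).
1 March 2028 is a Wednesday, so the first Saturday is March 4 and the fourth is March 25.
1 November 2028 is a Wednesday, so the first Sunday is November 5 and the second is November 12.
At the standard offset (UTC+12:30), 01:45 UTC + 12h30m = 14:15 Wynath Province standard time.
The standard-time date in Wynath Province, March 21, 2028, does not fall between 25 March and 12 November, so daylight saving is not in effect and Wynath Province is at UTC+12:30.
01:45 UTC + 12h30m = 14:15 Wynath Province.

14:15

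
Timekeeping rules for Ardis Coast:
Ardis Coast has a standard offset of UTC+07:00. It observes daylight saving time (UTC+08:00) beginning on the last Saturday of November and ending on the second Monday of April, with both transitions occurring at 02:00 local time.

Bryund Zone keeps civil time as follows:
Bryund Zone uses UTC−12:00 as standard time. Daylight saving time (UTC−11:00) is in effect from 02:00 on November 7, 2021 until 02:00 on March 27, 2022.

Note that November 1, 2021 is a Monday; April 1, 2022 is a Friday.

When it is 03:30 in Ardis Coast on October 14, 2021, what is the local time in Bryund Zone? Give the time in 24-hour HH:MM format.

1 November 2021 is a Monday, so Saturdays fall on 6, 13, 20, 27; the last is November 27.
1 April 2022 is a Friday, so the first Monday is April 4 and the second is April 11.
October 14, 2021 is outside the daylight-saving period (27 November 2021 – 11 April 2022), so Ardis Coast is on standard time, UTC+07:00.
03:30 Ardis Coast − 7h = 20:30 UTC (rolling into the previous day, 13 October 2021).
At the standard offset (UTC−12:00), 20:30 UTC − 12h = 08:30 Bryund Zone standard time.
Daylight saving runs 7 November 2021 – 27 March 2022; the standard-time date in Bryund Zone, October 13, 2021, is outside that window, so Bryund Zone is on standard time at UTC−12:00.
20:30 UTC − 12h = 08:30 Bryund Zone.

08:30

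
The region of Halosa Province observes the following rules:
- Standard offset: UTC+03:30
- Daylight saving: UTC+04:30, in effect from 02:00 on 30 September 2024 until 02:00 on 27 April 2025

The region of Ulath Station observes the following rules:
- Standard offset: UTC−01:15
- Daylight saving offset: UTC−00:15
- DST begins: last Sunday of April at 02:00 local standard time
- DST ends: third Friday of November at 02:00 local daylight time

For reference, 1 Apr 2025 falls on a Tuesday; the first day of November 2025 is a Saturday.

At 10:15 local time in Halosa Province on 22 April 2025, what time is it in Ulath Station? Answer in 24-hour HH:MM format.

04:30

22 April 2025 falls between 30 September 2024 and 27 April 2025, so daylight saving is in effect and Halosa Province is at UTC+04:30.
10:15 Halosa Province − 4h30m = 05:45 UTC.
1 April 2025 is a Tuesday, so Sundays fall on 6, 13, 20, 27; the last is April 27.
1 November 2025 is a Saturday, so the first Friday is November 7 and the third is November 21.
At the standard offset (UTC−01:15), 05:45 UTC − 1h15m = 04:30 Ulath Station standard time.
Daylight saving runs 27 April – 21 November; the standard-time date in Ulath Station, 22 April 2025, is outside that window, so Ulath Station is on standard time at UTC−01:15.
05:45 UTC − 1h15m = 04:30 Ulath Station.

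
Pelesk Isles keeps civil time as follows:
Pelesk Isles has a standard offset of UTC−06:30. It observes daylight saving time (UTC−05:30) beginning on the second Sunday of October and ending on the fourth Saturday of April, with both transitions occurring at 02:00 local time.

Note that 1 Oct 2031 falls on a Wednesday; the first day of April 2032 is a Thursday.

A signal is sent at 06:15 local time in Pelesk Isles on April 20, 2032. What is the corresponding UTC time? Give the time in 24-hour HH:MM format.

11:45

1 October 2031 is a Wednesday, so the first Sunday is October 5 and the second is October 12.
1 April 2032 is a Thursday, so the first Saturday is April 3 and the fourth is April 24.
Daylight saving runs 12 October 2031 – 24 April 2032; April 20, 2032 is inside that window, so Pelesk Isles is at UTC−05:30.
06:15 local + 5h30m = 11:45 UTC.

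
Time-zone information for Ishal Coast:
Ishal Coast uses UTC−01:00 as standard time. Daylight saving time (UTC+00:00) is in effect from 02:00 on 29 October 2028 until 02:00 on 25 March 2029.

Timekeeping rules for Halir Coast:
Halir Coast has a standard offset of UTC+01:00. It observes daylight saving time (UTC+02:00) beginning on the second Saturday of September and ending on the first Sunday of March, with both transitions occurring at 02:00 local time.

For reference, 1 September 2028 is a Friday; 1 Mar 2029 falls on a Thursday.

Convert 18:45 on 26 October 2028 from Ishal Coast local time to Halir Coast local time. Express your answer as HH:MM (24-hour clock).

Daylight saving runs 29 October 2028 – 25 March 2029; 26 October 2028 is outside that window, so Ishal Coast is on standard time at UTC−01:00.
18:45 Ishal Coast + 1h = 19:45 UTC.
1 September 2028 is a Friday, so the first Saturday is September 2 and the second is September 9.
1 March 2029 is a Thursday, so the first Sunday is March 4.
At the standard offset (UTC+01:00), 19:45 UTC + 1h = 20:45 Halir Coast standard time.
The standard-time date in Halir Coast, 26 October 2028, lies within the daylight-saving period (9 September 2028 – 4 March 2029), so Halir Coast is on daylight time, UTC+02:00.
19:45 UTC + 2h = 21:45 Halir Coast.

21:45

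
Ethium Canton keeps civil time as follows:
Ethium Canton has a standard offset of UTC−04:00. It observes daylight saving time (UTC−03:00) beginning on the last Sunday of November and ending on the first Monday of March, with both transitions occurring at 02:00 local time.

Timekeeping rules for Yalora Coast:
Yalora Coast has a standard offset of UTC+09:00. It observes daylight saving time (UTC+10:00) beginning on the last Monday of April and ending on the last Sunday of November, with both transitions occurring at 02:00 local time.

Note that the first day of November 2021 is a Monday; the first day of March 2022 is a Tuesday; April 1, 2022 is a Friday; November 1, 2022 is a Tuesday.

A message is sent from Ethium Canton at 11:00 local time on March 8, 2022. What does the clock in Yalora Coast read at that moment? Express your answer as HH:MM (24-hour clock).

1 November 2021 is a Monday, so Sundays fall on 7, 14, 21, 28; the last is November 28.
1 March 2022 is a Tuesday, so the first Monday is March 7.
March 8, 2022 does not fall between 28 November 2021 and 7 March 2022, so daylight saving is not in effect and Ethium Canton is at UTC−04:00.
11:00 Ethium Canton + 4h = 15:00 UTC.
1 April 2022 is a Friday, so Mondays fall on 4, 11, 18, 25; the last is April 25.
1 November 2022 is a Tuesday, so Sundays fall on 6, 13, 20, 27; the last is November 27.
At the standard offset (UTC+09:00), 15:00 UTC + 9h = 00:00 Yalora Coast standard time (rolling into the next day, 9 March 2022).
The standard-time date in Yalora Coast, March 9, 2022, is outside the daylight-saving period (25 April – 27 November), so Yalora Coast is on standard time, UTC+09:00.
15:00 UTC + 9h = 00:00 Yalora Coast (rolling into the next day, 9 March 2022).

00:00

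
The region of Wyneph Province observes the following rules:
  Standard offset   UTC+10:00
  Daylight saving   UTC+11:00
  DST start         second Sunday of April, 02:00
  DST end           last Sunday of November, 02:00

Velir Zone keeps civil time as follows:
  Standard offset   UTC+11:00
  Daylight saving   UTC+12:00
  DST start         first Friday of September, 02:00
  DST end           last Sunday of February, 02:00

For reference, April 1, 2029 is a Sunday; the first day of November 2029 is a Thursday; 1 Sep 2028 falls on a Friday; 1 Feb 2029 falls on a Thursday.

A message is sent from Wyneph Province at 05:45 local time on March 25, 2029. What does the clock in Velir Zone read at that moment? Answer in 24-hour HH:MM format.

06:45

1 April 2029 is a Sunday, so the first Sunday is April 1 and the second is April 8.
1 November 2029 is a Thursday, so Sundays fall on 4, 11, 18, 25; the last is November 25.
March 25, 2029 does not fall between 8 April and 25 November, so daylight saving is not in effect and Wyneph Province is at UTC+10:00.
05:45 Wyneph Province − 10h = 19:45 UTC (rolling into the previous day, 24 March 2029).
1 September 2028 is a Friday, so the first Friday is September 1.
1 February 2029 is a Thursday, so Sundays fall on 4, 11, 18, 25; the last is February 25.
At the standard offset (UTC+11:00), 19:45 UTC + 11h = 06:45 Velir Zone standard time (rolling into the next day, 25 March 2029).
The standard-time date in Velir Zone, March 25, 2029, is outside the daylight-saving period (1 September 2028 – 25 February 2029), so Velir Zone is on standard time, UTC+11:00.
19:45 UTC + 11h = 06:45 Velir Zone (rolling into the next day, 25 March 2029).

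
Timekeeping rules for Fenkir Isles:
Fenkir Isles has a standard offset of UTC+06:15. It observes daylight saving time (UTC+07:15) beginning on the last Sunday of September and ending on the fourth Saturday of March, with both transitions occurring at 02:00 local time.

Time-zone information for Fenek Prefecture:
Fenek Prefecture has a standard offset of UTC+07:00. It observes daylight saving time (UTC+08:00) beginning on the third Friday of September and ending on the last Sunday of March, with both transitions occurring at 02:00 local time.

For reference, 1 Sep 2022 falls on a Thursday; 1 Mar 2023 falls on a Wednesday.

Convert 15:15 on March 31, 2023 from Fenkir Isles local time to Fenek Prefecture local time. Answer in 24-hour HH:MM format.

1 September 2022 is a Thursday, so Sundays fall on 4, 11, 18, 25; the last is September 25.
1 March 2023 is a Wednesday, so the first Saturday is March 4 and the fourth is March 25.
Daylight saving runs 25 September 2022 – 25 March 2023; March 31, 2023 is outside that window, so Fenkir Isles is on standard time at UTC+06:15.
15:15 Fenkir Isles − 6h15m = 09:00 UTC.
1 September 2022 is a Thursday, so the first Friday is September 2 and the third is September 16.
1 March 2023 is a Wednesday, so Sundays fall on 5, 12, 19, 26; the last is March 26.
At the standard offset (UTC+07:00), 09:00 UTC + 7h = 16:00 Fenek Prefecture standard time.
The standard-time date in Fenek Prefecture, March 31, 2023, is outside the daylight-saving period (16 September 2022 – 26 March 2023), so Fenek Prefecture is on standard time, UTC+07:00.
09:00 UTC + 7h = 16:00 Fenek Prefecture.

16:00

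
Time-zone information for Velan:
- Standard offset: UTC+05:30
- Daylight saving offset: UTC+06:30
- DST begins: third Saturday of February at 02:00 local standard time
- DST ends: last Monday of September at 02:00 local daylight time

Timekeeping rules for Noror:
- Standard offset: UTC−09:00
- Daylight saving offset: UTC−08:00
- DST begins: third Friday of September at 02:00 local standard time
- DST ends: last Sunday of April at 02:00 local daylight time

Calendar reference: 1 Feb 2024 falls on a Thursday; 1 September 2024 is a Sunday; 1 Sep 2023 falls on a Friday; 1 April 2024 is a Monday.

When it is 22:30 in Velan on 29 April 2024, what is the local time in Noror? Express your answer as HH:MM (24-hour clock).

07:00

1 February 2024 is a Thursday, so the first Saturday is February 3 and the third is February 17.
1 September 2024 is a Sunday, so Mondays fall on 2, 9, 16, 23, 30; the last is September 30.
29 April 2024 lies within the daylight-saving period (17 February – 30 September), so Velan is on daylight time, UTC+06:30.
22:30 Velan − 6h30m = 16:00 UTC.
1 September 2023 is a Friday, so the first Friday is September 1 and the third is September 15.
1 April 2024 is a Monday, so Sundays fall on 7, 14, 21, 28; the last is April 28.
At the standard offset (UTC−09:00), 16:00 UTC − 9h = 07:00 Noror standard time.
The standard-time date in Noror, 29 April 2024, does not fall between 15 September 2023 and 28 April 2024, so daylight saving is not in effect and Noror is at UTC−09:00.
16:00 UTC − 9h = 07:00 Noror.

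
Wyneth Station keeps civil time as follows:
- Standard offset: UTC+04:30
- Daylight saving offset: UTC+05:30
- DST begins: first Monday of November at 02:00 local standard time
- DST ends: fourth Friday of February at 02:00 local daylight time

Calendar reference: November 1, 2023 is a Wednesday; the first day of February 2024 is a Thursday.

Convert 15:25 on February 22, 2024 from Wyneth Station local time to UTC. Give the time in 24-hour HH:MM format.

09:55

1 November 2023 is a Wednesday, so the first Monday is November 6.
1 February 2024 is a Thursday, so the first Friday is February 2 and the fourth is February 23.
February 22, 2024 lies within the daylight-saving period (6 November 2023 – 23 February 2024), so Wyneth Station is on daylight time, UTC+05:30.
15:25 local − 5h30m = 09:55 UTC.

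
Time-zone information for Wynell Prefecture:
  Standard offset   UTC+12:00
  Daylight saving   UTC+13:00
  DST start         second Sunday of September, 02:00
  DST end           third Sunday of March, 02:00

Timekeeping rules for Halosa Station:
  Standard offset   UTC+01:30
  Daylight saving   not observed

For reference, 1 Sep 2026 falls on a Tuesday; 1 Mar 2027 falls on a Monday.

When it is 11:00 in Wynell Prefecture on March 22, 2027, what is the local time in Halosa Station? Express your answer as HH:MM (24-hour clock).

00:30

1 September 2026 is a Tuesday, so the first Sunday is September 6 and the second is September 13.
1 March 2027 is a Monday, so the first Sunday is March 7 and the third is March 21.
March 22, 2027 is outside the daylight-saving period (13 September 2026 – 21 March 2027), so Wynell Prefecture is on standard time, UTC+12:00.
11:00 Wynell Prefecture − 12h = 23:00 UTC (rolling into the previous day, 21 March 2027).
Halosa Station stays on UTC+01:30 all year.
23:00 UTC + 1h30m = 00:30 Halosa Station (rolling into the next day, 22 March 2027).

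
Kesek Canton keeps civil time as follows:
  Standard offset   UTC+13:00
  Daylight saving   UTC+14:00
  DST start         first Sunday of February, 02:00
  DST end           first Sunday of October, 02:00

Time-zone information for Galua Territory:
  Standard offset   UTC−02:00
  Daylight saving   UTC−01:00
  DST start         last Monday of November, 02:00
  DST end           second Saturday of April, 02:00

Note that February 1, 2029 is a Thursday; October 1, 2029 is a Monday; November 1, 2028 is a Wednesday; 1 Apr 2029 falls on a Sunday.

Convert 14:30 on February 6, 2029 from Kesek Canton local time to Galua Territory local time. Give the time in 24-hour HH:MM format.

23:30

1 February 2029 is a Thursday, so the first Sunday is February 4.
1 October 2029 is a Monday, so the first Sunday is October 7.
February 6, 2029 lies within the daylight-saving period (4 February – 7 October), so Kesek Canton is on daylight time, UTC+14:00.
14:30 Kesek Canton − 14h = 00:30 UTC.
1 November 2028 is a Wednesday, so Mondays fall on 6, 13, 20, 27; the last is November 27.
1 April 2029 is a Sunday, so the first Saturday is April 7 and the second is April 14.
At the standard offset (UTC−02:00), 00:30 UTC − 2h = 22:30 Galua Territory standard time (rolling into the previous day, 5 February 2029).
The standard-time date in Galua Territory, February 5, 2029, falls between 27 November 2028 and 14 April 2029, so daylight saving is in effect and Galua Territory is at UTC−01:00.
00:30 UTC − 1h = 23:30 Galua Territory (rolling into the previous day, 5 February 2029).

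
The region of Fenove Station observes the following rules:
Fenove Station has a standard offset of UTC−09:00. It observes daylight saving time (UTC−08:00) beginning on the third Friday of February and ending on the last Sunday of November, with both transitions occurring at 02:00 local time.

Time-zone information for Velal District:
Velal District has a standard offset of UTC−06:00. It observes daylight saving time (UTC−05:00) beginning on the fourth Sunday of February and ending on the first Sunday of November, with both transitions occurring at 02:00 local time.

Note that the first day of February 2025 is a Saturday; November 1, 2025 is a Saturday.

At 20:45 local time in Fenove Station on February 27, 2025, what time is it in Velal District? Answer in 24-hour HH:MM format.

1 February 2025 is a Saturday, so the first Friday is February 7 and the third is February 21.
1 November 2025 is a Saturday, so Sundays fall on 2, 9, 16, 23, 30; the last is November 30.
February 27, 2025 falls between 21 February and 30 November, so daylight saving is in effect and Fenove Station is at UTC−08:00.
20:45 Fenove Station + 8h = 04:45 UTC (rolling into the next day, 28 February 2025).
1 February 2025 is a Saturday, so the first Sunday is February 2 and the fourth is February 23.
1 November 2025 is a Saturday, so the first Sunday is November 2.
At the standard offset (UTC−06:00), 04:45 UTC − 6h = 22:45 Velal District standard time (rolling into the previous day, 27 February 2025).
The standard-time date in Velal District, February 27, 2025, lies within the daylight-saving period (23 February – 2 November), so Velal District is on daylight time, UTC−05:00.
04:45 UTC − 5h = 23:45 Velal District (rolling into the previous day, 27 February 2025).

23:45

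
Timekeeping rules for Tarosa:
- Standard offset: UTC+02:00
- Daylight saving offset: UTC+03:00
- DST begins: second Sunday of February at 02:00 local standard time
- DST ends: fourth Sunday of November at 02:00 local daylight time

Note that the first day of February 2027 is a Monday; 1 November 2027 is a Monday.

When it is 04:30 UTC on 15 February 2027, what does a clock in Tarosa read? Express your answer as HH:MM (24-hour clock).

1 February 2027 is a Monday, so the first Sunday is February 7 and the second is February 14.
1 November 2027 is a Monday, so the first Sunday is November 7 and the fourth is November 28.
At the standard offset (UTC+02:00), 04:30 UTC + 2h = 06:30 Tarosa standard time.
Daylight saving runs 14 February – 28 November; the standard-time date in Tarosa, 15 February 2027, is inside that window, so Tarosa is at UTC+03:00.
04:30 UTC + 3h = 07:30 local.

07:30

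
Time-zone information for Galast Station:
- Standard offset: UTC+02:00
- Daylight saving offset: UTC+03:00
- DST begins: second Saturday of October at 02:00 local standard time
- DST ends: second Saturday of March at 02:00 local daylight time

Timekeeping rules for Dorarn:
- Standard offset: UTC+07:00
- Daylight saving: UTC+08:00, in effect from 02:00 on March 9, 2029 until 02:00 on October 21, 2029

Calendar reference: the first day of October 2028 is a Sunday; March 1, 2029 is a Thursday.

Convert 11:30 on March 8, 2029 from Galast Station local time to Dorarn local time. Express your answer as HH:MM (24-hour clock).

15:30

1 October 2028 is a Sunday, so the first Saturday is October 7 and the second is October 14.
1 March 2029 is a Thursday, so the first Saturday is March 3 and the second is March 10.
March 8, 2029 lies within the daylight-saving period (14 October 2028 – 10 March 2029), so Galast Station is on daylight time, UTC+03:00.
11:30 Galast Station − 3h = 08:30 UTC.
At the standard offset (UTC+07:00), 08:30 UTC + 7h = 15:30 Dorarn standard time.
The standard-time date in Dorarn, March 8, 2029, does not fall between 9 March and 21 October, so daylight saving is not in effect and Dorarn is at UTC+07:00.
08:30 UTC + 7h = 15:30 Dorarn.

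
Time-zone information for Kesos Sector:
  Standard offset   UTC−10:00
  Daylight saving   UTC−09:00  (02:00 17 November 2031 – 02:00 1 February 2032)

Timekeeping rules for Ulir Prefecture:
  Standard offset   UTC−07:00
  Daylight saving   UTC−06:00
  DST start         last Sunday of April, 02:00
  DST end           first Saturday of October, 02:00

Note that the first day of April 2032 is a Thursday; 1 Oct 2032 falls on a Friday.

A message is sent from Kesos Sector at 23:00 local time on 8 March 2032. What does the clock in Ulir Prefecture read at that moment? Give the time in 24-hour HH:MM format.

8 March 2032 is outside the daylight-saving period (17 November 2031 – 1 February 2032), so Kesos Sector is on standard time, UTC−10:00.
23:00 Kesos Sector + 10h = 09:00 UTC (rolling into the next day, 9 March 2032).
1 April 2032 is a Thursday, so Sundays fall on 4, 11, 18, 25; the last is April 25.
1 October 2032 is a Friday, so the first Saturday is October 2.
At the standard offset (UTC−07:00), 09:00 UTC − 7h = 02:00 Ulir Prefecture standard time.
The standard-time date in Ulir Prefecture, 9 March 2032, is outside the daylight-saving period (25 April – 2 October), so Ulir Prefecture is on standard time, UTC−07:00.
09:00 UTC − 7h = 02:00 Ulir Prefecture.

02:00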